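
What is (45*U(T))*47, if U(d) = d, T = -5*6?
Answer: -63450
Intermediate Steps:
T = -30
(45*U(T))*47 = (45*(-30))*47 = -1350*47 = -63450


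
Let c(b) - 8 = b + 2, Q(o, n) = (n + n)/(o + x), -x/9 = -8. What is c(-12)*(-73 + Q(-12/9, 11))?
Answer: 7705/53 ≈ 145.38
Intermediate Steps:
x = 72 (x = -9*(-8) = 72)
Q(o, n) = 2*n/(72 + o) (Q(o, n) = (n + n)/(o + 72) = (2*n)/(72 + o) = 2*n/(72 + o))
c(b) = 10 + b (c(b) = 8 + (b + 2) = 8 + (2 + b) = 10 + b)
c(-12)*(-73 + Q(-12/9, 11)) = (10 - 12)*(-73 + 2*11/(72 - 12/9)) = -2*(-73 + 2*11/(72 - 12*⅑)) = -2*(-73 + 2*11/(72 - 4/3)) = -2*(-73 + 2*11/(212/3)) = -2*(-73 + 2*11*(3/212)) = -2*(-73 + 33/106) = -2*(-7705/106) = 7705/53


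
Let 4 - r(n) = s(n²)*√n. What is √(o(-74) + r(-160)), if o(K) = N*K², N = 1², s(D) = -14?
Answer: 2*√(1370 + 14*I*√10) ≈ 74.037 + 1.1959*I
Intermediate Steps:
N = 1
o(K) = K² (o(K) = 1*K² = K²)
r(n) = 4 + 14*√n (r(n) = 4 - (-14)*√n = 4 + 14*√n)
√(o(-74) + r(-160)) = √((-74)² + (4 + 14*√(-160))) = √(5476 + (4 + 14*(4*I*√10))) = √(5476 + (4 + 56*I*√10)) = √(5480 + 56*I*√10)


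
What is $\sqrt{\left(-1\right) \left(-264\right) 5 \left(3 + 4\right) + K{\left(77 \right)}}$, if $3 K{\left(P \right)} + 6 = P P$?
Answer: $\frac{\sqrt{100929}}{3} \approx 105.9$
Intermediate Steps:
$K{\left(P \right)} = -2 + \frac{P^{2}}{3}$ ($K{\left(P \right)} = -2 + \frac{P P}{3} = -2 + \frac{P^{2}}{3}$)
$\sqrt{\left(-1\right) \left(-264\right) 5 \left(3 + 4\right) + K{\left(77 \right)}} = \sqrt{\left(-1\right) \left(-264\right) 5 \left(3 + 4\right) - \left(2 - \frac{77^{2}}{3}\right)} = \sqrt{264 \cdot 5 \cdot 7 + \left(-2 + \frac{1}{3} \cdot 5929\right)} = \sqrt{264 \cdot 35 + \left(-2 + \frac{5929}{3}\right)} = \sqrt{9240 + \frac{5923}{3}} = \sqrt{\frac{33643}{3}} = \frac{\sqrt{100929}}{3}$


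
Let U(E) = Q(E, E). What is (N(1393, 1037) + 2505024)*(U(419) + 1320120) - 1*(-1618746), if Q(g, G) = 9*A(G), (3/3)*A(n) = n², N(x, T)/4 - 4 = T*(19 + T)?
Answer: 19968616439178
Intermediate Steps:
N(x, T) = 16 + 4*T*(19 + T) (N(x, T) = 16 + 4*(T*(19 + T)) = 16 + 4*T*(19 + T))
A(n) = n²
Q(g, G) = 9*G²
U(E) = 9*E²
(N(1393, 1037) + 2505024)*(U(419) + 1320120) - 1*(-1618746) = ((16 + 4*1037² + 76*1037) + 2505024)*(9*419² + 1320120) - 1*(-1618746) = ((16 + 4*1075369 + 78812) + 2505024)*(9*175561 + 1320120) + 1618746 = ((16 + 4301476 + 78812) + 2505024)*(1580049 + 1320120) + 1618746 = (4380304 + 2505024)*2900169 + 1618746 = 6885328*2900169 + 1618746 = 19968614820432 + 1618746 = 19968616439178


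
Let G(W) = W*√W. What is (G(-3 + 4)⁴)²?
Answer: 1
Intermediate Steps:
G(W) = W^(3/2)
(G(-3 + 4)⁴)² = (((-3 + 4)^(3/2))⁴)² = ((1^(3/2))⁴)² = (1⁴)² = 1² = 1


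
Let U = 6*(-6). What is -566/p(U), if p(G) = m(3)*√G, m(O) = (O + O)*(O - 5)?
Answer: -283*I/36 ≈ -7.8611*I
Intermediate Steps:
m(O) = 2*O*(-5 + O) (m(O) = (2*O)*(-5 + O) = 2*O*(-5 + O))
U = -36
p(G) = -12*√G (p(G) = (2*3*(-5 + 3))*√G = (2*3*(-2))*√G = -12*√G)
-566/p(U) = -566*I/72 = -283*I/36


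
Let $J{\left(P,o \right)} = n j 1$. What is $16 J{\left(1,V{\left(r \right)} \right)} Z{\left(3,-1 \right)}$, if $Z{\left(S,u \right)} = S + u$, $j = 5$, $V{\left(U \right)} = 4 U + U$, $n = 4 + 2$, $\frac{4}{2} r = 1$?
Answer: $960$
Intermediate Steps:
$r = \frac{1}{2}$ ($r = \frac{1}{2} \cdot 1 = \frac{1}{2} \approx 0.5$)
$n = 6$
$V{\left(U \right)} = 5 U$
$J{\left(P,o \right)} = 30$ ($J{\left(P,o \right)} = 6 \cdot 5 \cdot 1 = 30 \cdot 1 = 30$)
$16 J{\left(1,V{\left(r \right)} \right)} Z{\left(3,-1 \right)} = 16 \cdot 30 \left(3 - 1\right) = 480 \cdot 2 = 960$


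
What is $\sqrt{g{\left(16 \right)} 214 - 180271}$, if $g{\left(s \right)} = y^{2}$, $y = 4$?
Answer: $i \sqrt{176847} \approx 420.53 i$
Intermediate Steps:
$g{\left(s \right)} = 16$ ($g{\left(s \right)} = 4^{2} = 16$)
$\sqrt{g{\left(16 \right)} 214 - 180271} = \sqrt{16 \cdot 214 - 180271} = \sqrt{3424 - 180271} = \sqrt{-176847} = i \sqrt{176847}$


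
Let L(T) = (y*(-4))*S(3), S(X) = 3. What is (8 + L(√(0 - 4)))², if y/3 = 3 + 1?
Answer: 18496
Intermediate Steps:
y = 12 (y = 3*(3 + 1) = 3*4 = 12)
L(T) = -144 (L(T) = (12*(-4))*3 = -48*3 = -144)
(8 + L(√(0 - 4)))² = (8 - 144)² = (-136)² = 18496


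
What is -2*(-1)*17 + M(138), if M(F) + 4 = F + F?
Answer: 306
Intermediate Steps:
M(F) = -4 + 2*F (M(F) = -4 + (F + F) = -4 + 2*F)
-2*(-1)*17 + M(138) = -2*(-1)*17 + (-4 + 2*138) = 2*17 + (-4 + 276) = 34 + 272 = 306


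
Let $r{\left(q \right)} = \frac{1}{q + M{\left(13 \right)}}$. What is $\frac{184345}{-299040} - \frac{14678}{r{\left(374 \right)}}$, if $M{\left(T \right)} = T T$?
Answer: $- \frac{68097001043}{8544} \approx -7.9702 \cdot 10^{6}$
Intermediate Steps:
$M{\left(T \right)} = T^{2}$
$r{\left(q \right)} = \frac{1}{169 + q}$ ($r{\left(q \right)} = \frac{1}{q + 13^{2}} = \frac{1}{q + 169} = \frac{1}{169 + q}$)
$\frac{184345}{-299040} - \frac{14678}{r{\left(374 \right)}} = \frac{184345}{-299040} - \frac{14678}{\frac{1}{169 + 374}} = 184345 \left(- \frac{1}{299040}\right) - \frac{14678}{\frac{1}{543}} = - \frac{5267}{8544} - 14678 \frac{1}{\frac{1}{543}} = - \frac{5267}{8544} - 7970154 = - \frac{68097001043}{8544}$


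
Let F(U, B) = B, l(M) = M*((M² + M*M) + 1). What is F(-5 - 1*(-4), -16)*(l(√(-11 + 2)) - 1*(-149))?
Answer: -2384 + 816*I ≈ -2384.0 + 816.0*I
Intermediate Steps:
l(M) = M*(1 + 2*M²) (l(M) = M*((M² + M²) + 1) = M*(2*M² + 1) = M*(1 + 2*M²))
F(-5 - 1*(-4), -16)*(l(√(-11 + 2)) - 1*(-149)) = -16*((√(-11 + 2) + 2*(√(-11 + 2))³) - 1*(-149)) = -16*((√(-9) + 2*(√(-9))³) + 149) = -16*((3*I + 2*(3*I)³) + 149) = -16*((3*I + 2*(-27*I)) + 149) = -16*((3*I - 54*I) + 149) = -16*(-51*I + 149) = -16*(149 - 51*I) = -2384 + 816*I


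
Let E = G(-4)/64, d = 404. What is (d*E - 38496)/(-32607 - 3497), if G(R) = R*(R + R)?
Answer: 19147/18052 ≈ 1.0607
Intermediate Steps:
G(R) = 2*R² (G(R) = R*(2*R) = 2*R²)
E = ½ (E = (2*(-4)²)/64 = (2*16)*(1/64) = 32*(1/64) = ½ ≈ 0.50000)
(d*E - 38496)/(-32607 - 3497) = (404*(½) - 38496)/(-32607 - 3497) = (202 - 38496)/(-36104) = -38294*(-1/36104) = 19147/18052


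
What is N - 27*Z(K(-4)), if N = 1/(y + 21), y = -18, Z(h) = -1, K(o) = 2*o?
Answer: 82/3 ≈ 27.333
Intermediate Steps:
N = 1/3 (N = 1/(-18 + 21) = 1/3 ≈ 0.33333)
N - 27*Z(K(-4)) = 1/3 - 27*(-1) = 1/3 + 27 = 82/3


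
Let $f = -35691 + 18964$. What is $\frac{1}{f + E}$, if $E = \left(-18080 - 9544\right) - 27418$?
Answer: $- \frac{1}{71769} \approx -1.3934 \cdot 10^{-5}$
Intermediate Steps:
$f = -16727$
$E = -55042$ ($E = -27624 - 27418 = -55042$)
$\frac{1}{f + E} = \frac{1}{-16727 - 55042} = \frac{1}{-71769} = - \frac{1}{71769}$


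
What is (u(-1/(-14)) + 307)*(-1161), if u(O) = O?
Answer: -4991139/14 ≈ -3.5651e+5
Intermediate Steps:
(u(-1/(-14)) + 307)*(-1161) = (-1/(-14) + 307)*(-1161) = (-1*(-1/14) + 307)*(-1161) = (1/14 + 307)*(-1161) = (4299/14)*(-1161) = -4991139/14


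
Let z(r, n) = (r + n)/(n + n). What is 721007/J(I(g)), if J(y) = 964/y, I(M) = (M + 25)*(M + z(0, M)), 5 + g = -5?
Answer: -205486995/1928 ≈ -1.0658e+5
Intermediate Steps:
z(r, n) = (n + r)/(2*n) (z(r, n) = (n + r)/((2*n)) = (n + r)*(1/(2*n)) = (n + r)/(2*n))
g = -10 (g = -5 - 5 = -10)
I(M) = (½ + M)*(25 + M) (I(M) = (M + 25)*(M + (M + 0)/(2*M)) = (25 + M)*(M + M/(2*M)) = (25 + M)*(M + ½) = (25 + M)*(½ + M) = (½ + M)*(25 + M))
721007/J(I(g)) = 721007/((964/(25/2 + (-10)² + (51/2)*(-10)))) = 721007/((964/(25/2 + 100 - 255))) = 721007/((964/(-285/2))) = 721007/((964*(-2/285))) = 721007/(-1928/285) = 721007*(-285/1928) = -205486995/1928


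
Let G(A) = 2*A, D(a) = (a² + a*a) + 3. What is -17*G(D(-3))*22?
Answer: -15708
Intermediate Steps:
D(a) = 3 + 2*a² (D(a) = (a² + a²) + 3 = 2*a² + 3 = 3 + 2*a²)
-17*G(D(-3))*22 = -34*(3 + 2*(-3)²)*22 = -34*(3 + 2*9)*22 = -34*(3 + 18)*22 = -34*21*22 = -17*42*22 = -714*22 = -15708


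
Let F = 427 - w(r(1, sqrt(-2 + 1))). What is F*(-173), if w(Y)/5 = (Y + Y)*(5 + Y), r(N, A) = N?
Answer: -63491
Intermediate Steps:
w(Y) = 10*Y*(5 + Y) (w(Y) = 5*((Y + Y)*(5 + Y)) = 5*((2*Y)*(5 + Y)) = 5*(2*Y*(5 + Y)) = 10*Y*(5 + Y))
F = 367 (F = 427 - 10*(5 + 1) = 427 - 10*6 = 427 - 1*60 = 427 - 60 = 367)
F*(-173) = 367*(-173) = -63491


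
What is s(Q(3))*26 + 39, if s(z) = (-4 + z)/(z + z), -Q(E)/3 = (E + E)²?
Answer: 1417/27 ≈ 52.482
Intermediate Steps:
Q(E) = -12*E² (Q(E) = -3*(E + E)² = -3*4*E² = -12*E²)
s(z) = (-4 + z)/(2*z) (s(z) = (-4 + z)/((2*z)) = (-4 + z)*(1/(2*z)) = (-4 + z)/(2*z))
s(Q(3))*26 + 39 = ((-4 - 12*3²)/(2*((-12*3²))))*26 + 39 = ((-4 - 12*9)/(2*((-12*9))))*26 + 39 = ((½)*(-4 - 108)/(-108))*26 + 39 = ((½)*(-1/108)*(-112))*26 + 39 = (14/27)*26 + 39 = 364/27 + 39 = 1417/27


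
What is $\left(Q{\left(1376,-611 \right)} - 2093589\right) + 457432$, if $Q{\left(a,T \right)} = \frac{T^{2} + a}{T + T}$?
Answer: $- \frac{1999758551}{1222} \approx -1.6365 \cdot 10^{6}$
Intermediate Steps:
$Q{\left(a,T \right)} = \frac{a + T^{2}}{2 T}$
$\left(Q{\left(1376,-611 \right)} - 2093589\right) + 457432 = \left(\frac{1376 + \left(-611\right)^{2}}{2 \left(-611\right)} - 2093589\right) + 457432 = \left(\frac{1}{2} \left(- \frac{1}{611}\right) \left(1376 + 373321\right) - 2093589\right) + 457432 = \left(\frac{1}{2} \left(- \frac{1}{611}\right) 374697 - 2093589\right) + 457432 = \left(- \frac{374697}{1222} - 2093589\right) + 457432 = - \frac{2558740455}{1222} + 457432 = - \frac{1999758551}{1222}$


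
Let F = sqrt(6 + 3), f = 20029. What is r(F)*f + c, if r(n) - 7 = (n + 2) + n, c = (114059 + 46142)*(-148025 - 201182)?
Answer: -55943010172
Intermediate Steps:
F = 3 (F = sqrt(9) = 3)
c = -55943310607 (c = 160201*(-349207) = -55943310607)
r(n) = 9 + 2*n (r(n) = 7 + ((n + 2) + n) = 7 + ((2 + n) + n) = 7 + (2 + 2*n) = 9 + 2*n)
r(F)*f + c = (9 + 2*3)*20029 - 55943310607 = (9 + 6)*20029 - 55943310607 = 15*20029 - 55943310607 = 300435 - 55943310607 = -55943010172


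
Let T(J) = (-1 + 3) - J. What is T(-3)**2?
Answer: 25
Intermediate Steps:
T(J) = 2 - J
T(-3)**2 = (2 - 1*(-3))**2 = (2 + 3)**2 = 5**2 = 25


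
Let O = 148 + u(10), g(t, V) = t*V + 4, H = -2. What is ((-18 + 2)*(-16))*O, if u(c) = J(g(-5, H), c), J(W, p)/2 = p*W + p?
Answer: 114688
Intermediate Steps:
g(t, V) = 4 + V*t (g(t, V) = V*t + 4 = 4 + V*t)
J(W, p) = 2*p + 2*W*p (J(W, p) = 2*(p*W + p) = 2*(W*p + p) = 2*(p + W*p) = 2*p + 2*W*p)
u(c) = 30*c (u(c) = 2*c*(1 + (4 - 2*(-5))) = 2*c*(1 + (4 + 10)) = 2*c*(1 + 14) = 2*c*15 = 30*c)
O = 448 (O = 148 + 30*10 = 148 + 300 = 448)
((-18 + 2)*(-16))*O = ((-18 + 2)*(-16))*448 = -16*(-16)*448 = 256*448 = 114688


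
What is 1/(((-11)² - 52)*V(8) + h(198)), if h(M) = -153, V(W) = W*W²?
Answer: 1/35175 ≈ 2.8429e-5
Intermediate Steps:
V(W) = W³
1/(((-11)² - 52)*V(8) + h(198)) = 1/(((-11)² - 52)*8³ - 153) = 1/((121 - 52)*512 - 153) = 1/(69*512 - 153) = 1/(35328 - 153) = 1/35175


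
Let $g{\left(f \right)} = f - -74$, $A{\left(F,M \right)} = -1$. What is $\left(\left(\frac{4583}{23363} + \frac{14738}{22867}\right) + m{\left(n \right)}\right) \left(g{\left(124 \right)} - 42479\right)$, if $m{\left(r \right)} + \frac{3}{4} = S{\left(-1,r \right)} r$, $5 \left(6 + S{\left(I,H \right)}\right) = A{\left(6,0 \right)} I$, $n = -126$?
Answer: $- \frac{330191179367435301}{10684834420} \approx -3.0903 \cdot 10^{7}$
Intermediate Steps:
$S{\left(I,H \right)} = -6 - \frac{I}{5}$ ($S{\left(I,H \right)} = -6 + \frac{\left(-1\right) I}{5} = -6 - \frac{I}{5}$)
$g{\left(f \right)} = 74 + f$ ($g{\left(f \right)} = f + 74 = 74 + f$)
$m{\left(r \right)} = - \frac{3}{4} - \frac{29 r}{5}$ ($m{\left(r \right)} = - \frac{3}{4} + \left(-6 - - \frac{1}{5}\right) r = - \frac{3}{4} + \left(-6 + \frac{1}{5}\right) r = - \frac{3}{4} - \frac{29 r}{5}$)
$\left(\left(\frac{4583}{23363} + \frac{14738}{22867}\right) + m{\left(n \right)}\right) \left(g{\left(124 \right)} - 42479\right) = \left(\left(\frac{4583}{23363} + \frac{14738}{22867}\right) - - \frac{14601}{20}\right) \left(\left(74 + 124\right) - 42479\right) = \left(\left(4583 \cdot \frac{1}{23363} + 14738 \cdot \frac{1}{22867}\right) + \left(- \frac{3}{4} + \frac{3654}{5}\right)\right) \left(198 - 42479\right) = \left(\left(\frac{4583}{23363} + \frac{14738}{22867}\right) + \frac{14601}{20}\right) \left(-42281\right) = \left(\frac{449123355}{534241721} + \frac{14601}{20}\right) \left(-42281\right) = \frac{7809445835421}{10684834420} \left(-42281\right) = - \frac{330191179367435301}{10684834420}$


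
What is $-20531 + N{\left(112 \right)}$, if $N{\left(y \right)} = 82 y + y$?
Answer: $-11235$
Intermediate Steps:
$N{\left(y \right)} = 83 y$
$-20531 + N{\left(112 \right)} = -20531 + 83 \cdot 112 = -20531 + 9296 = -11235$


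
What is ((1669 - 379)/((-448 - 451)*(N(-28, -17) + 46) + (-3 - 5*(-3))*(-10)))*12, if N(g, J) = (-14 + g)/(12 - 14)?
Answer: -15480/60353 ≈ -0.25649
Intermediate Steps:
N(g, J) = 7 - g/2 (N(g, J) = (-14 + g)/(-2) = (-14 + g)*(-½) = 7 - g/2)
((1669 - 379)/((-448 - 451)*(N(-28, -17) + 46) + (-3 - 5*(-3))*(-10)))*12 = ((1669 - 379)/((-448 - 451)*((7 - ½*(-28)) + 46) + (-3 - 5*(-3))*(-10)))*12 = (1290/(-899*((7 + 14) + 46) + (-3 + 15)*(-10)))*12 = (1290/(-899*(21 + 46) + 12*(-10)))*12 = (1290/(-899*67 - 120))*12 = (1290/(-60233 - 120))*12 = (1290/(-60353))*12 = (1290*(-1/60353))*12 = -1290/60353*12 = -15480/60353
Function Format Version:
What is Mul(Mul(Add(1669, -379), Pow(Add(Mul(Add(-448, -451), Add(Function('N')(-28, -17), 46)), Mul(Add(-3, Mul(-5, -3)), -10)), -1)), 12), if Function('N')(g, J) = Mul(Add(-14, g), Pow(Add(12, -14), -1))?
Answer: Rational(-15480, 60353) ≈ -0.25649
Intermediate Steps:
Function('N')(g, J) = Add(7, Mul(Rational(-1, 2), g)) (Function('N')(g, J) = Mul(Add(-14, g), Pow(-2, -1)) = Mul(Add(-14, g), Rational(-1, 2)) = Add(7, Mul(Rational(-1, 2), g)))
Mul(Mul(Add(1669, -379), Pow(Add(Mul(Add(-448, -451), Add(Function('N')(-28, -17), 46)), Mul(Add(-3, Mul(-5, -3)), -10)), -1)), 12) = Mul(Mul(Add(1669, -379), Pow(Add(Mul(Add(-448, -451), Add(Add(7, Mul(Rational(-1, 2), -28)), 46)), Mul(Add(-3, Mul(-5, -3)), -10)), -1)), 12) = Mul(Mul(1290, Pow(Add(Mul(-899, Add(Add(7, 14), 46)), Mul(Add(-3, 15), -10)), -1)), 12) = Mul(Mul(1290, Pow(Add(Mul(-899, Add(21, 46)), Mul(12, -10)), -1)), 12) = Mul(Mul(1290, Pow(Add(Mul(-899, 67), -120), -1)), 12) = Mul(Mul(1290, Pow(Add(-60233, -120), -1)), 12) = Mul(Mul(1290, Pow(-60353, -1)), 12) = Mul(Mul(1290, Rational(-1, 60353)), 12) = Mul(Rational(-1290, 60353), 12) = Rational(-15480, 60353)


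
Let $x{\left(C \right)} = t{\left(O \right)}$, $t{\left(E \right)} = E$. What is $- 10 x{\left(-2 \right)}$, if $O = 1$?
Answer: $-10$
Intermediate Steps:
$x{\left(C \right)} = 1$
$- 10 x{\left(-2 \right)} = \left(-10\right) 1 = -10$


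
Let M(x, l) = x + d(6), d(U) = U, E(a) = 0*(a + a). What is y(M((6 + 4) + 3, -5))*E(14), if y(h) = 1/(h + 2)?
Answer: 0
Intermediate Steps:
E(a) = 0 (E(a) = 0*(2*a) = 0)
M(x, l) = 6 + x (M(x, l) = x + 6 = 6 + x)
y(h) = 1/(2 + h)
y(M((6 + 4) + 3, -5))*E(14) = 0/(2 + (6 + ((6 + 4) + 3))) = 0/(2 + (6 + (10 + 3))) = 0/(2 + (6 + 13)) = 0/(2 + 19) = 0/21 = (1/21)*0 = 0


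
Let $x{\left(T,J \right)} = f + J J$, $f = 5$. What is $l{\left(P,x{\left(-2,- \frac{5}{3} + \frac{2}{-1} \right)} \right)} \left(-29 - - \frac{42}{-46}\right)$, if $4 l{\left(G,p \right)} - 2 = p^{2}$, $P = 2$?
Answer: $- \frac{4767496}{1863} \approx -2559.0$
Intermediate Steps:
$x{\left(T,J \right)} = 5 + J^{2}$ ($x{\left(T,J \right)} = 5 + J J = 5 + J^{2}$)
$l{\left(G,p \right)} = \frac{1}{2} + \frac{p^{2}}{4}$
$l{\left(P,x{\left(-2,- \frac{5}{3} + \frac{2}{-1} \right)} \right)} \left(-29 - - \frac{42}{-46}\right) = \left(\frac{1}{2} + \frac{\left(5 + \left(- \frac{5}{3} + \frac{2}{-1}\right)^{2}\right)^{2}}{4}\right) \left(-29 - - \frac{42}{-46}\right) = \left(\frac{1}{2} + \frac{\left(5 + \left(\left(-5\right) \frac{1}{3} + 2 \left(-1\right)\right)^{2}\right)^{2}}{4}\right) \left(-29 - \left(-42\right) \left(- \frac{1}{46}\right)\right) = \left(\frac{1}{2} + \frac{\left(5 + \left(- \frac{5}{3} - 2\right)^{2}\right)^{2}}{4}\right) \left(-29 - \frac{21}{23}\right) = \left(\frac{1}{2} + \frac{\left(5 + \left(- \frac{11}{3}\right)^{2}\right)^{2}}{4}\right) \left(-29 - \frac{21}{23}\right) = \left(\frac{1}{2} + \frac{\left(5 + \frac{121}{9}\right)^{2}}{4}\right) \left(- \frac{688}{23}\right) = \left(\frac{1}{2} + \frac{\left(\frac{166}{9}\right)^{2}}{4}\right) \left(- \frac{688}{23}\right) = \left(\frac{1}{2} + \frac{1}{4} \cdot \frac{27556}{81}\right) \left(- \frac{688}{23}\right) = \left(\frac{1}{2} + \frac{6889}{81}\right) \left(- \frac{688}{23}\right) = \frac{13859}{162} \left(- \frac{688}{23}\right) = - \frac{4767496}{1863}$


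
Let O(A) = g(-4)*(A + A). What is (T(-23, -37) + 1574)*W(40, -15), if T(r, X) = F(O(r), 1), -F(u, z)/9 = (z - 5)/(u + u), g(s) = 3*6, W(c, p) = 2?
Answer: 72403/23 ≈ 3148.0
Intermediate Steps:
g(s) = 18
O(A) = 36*A (O(A) = 18*(A + A) = 18*(2*A) = 36*A)
F(u, z) = -9*(-5 + z)/(2*u) (F(u, z) = -9*(z - 5)/(u + u) = -9*(-5 + z)/(2*u))
T(r, X) = 1/(2*r) (T(r, X) = 9*(5 - 1*1)/(2*((36*r))) = 9*(1/(36*r))*(5 - 1)/2 = (9/2)*(1/(36*r))*4 = 1/(2*r))
(T(-23, -37) + 1574)*W(40, -15) = ((1/2)/(-23) + 1574)*2 = ((1/2)*(-1/23) + 1574)*2 = (-1/46 + 1574)*2 = (72403/46)*2 = 72403/23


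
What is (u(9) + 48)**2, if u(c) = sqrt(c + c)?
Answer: 2322 + 288*sqrt(2) ≈ 2729.3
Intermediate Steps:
u(c) = sqrt(2)*sqrt(c) (u(c) = sqrt(2*c) = sqrt(2)*sqrt(c))
(u(9) + 48)**2 = (sqrt(2)*sqrt(9) + 48)**2 = (sqrt(2)*3 + 48)**2 = (3*sqrt(2) + 48)**2 = (48 + 3*sqrt(2))**2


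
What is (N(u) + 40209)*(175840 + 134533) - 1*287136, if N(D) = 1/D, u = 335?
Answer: 4180633085408/335 ≈ 1.2479e+10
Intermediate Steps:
(N(u) + 40209)*(175840 + 134533) - 1*287136 = (1/335 + 40209)*(175840 + 134533) - 1*287136 = (1/335 + 40209)*310373 - 287136 = (13470016/335)*310373 - 287136 = 4180729275968/335 - 287136 = 4180633085408/335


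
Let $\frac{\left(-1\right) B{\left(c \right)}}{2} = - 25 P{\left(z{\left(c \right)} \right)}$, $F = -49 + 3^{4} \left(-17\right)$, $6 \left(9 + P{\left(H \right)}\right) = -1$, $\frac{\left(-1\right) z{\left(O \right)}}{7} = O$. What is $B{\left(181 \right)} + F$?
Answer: $- \frac{5653}{3} \approx -1884.3$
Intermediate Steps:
$z{\left(O \right)} = - 7 O$
$P{\left(H \right)} = - \frac{55}{6}$ ($P{\left(H \right)} = -9 + \frac{1}{6} \left(-1\right) = -9 - \frac{1}{6} = - \frac{55}{6}$)
$F = -1426$ ($F = -49 + 81 \left(-17\right) = -49 - 1377 = -1426$)
$B{\left(c \right)} = - \frac{1375}{3}$ ($B{\left(c \right)} = - 2 \left(\left(-25\right) \left(- \frac{55}{6}\right)\right) = \left(-2\right) \frac{1375}{6} = - \frac{1375}{3}$)
$B{\left(181 \right)} + F = - \frac{1375}{3} - 1426 = - \frac{5653}{3}$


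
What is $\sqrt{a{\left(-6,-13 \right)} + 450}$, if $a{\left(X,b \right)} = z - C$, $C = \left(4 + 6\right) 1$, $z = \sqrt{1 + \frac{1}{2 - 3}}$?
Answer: $2 \sqrt{110} \approx 20.976$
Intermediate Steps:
$z = 0$ ($z = \sqrt{1 + \frac{1}{-1}} = \sqrt{1 - 1} = \sqrt{0} = 0$)
$C = 10$ ($C = 10 \cdot 1 = 10$)
$a{\left(X,b \right)} = -10$ ($a{\left(X,b \right)} = 0 - 10 = -10$)
$\sqrt{a{\left(-6,-13 \right)} + 450} = \sqrt{-10 + 450} = \sqrt{440} = 2 \sqrt{110}$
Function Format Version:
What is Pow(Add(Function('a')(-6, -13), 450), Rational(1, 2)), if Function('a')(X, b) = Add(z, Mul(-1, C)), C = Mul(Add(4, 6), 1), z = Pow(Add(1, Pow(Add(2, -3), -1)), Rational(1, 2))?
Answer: Mul(2, Pow(110, Rational(1, 2))) ≈ 20.976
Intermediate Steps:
z = 0 (z = Pow(Add(1, Pow(-1, -1)), Rational(1, 2)) = Pow(Add(1, -1), Rational(1, 2)) = Pow(0, Rational(1, 2)) = 0)
C = 10 (C = Mul(10, 1) = 10)
Function('a')(X, b) = -10 (Function('a')(X, b) = Add(0, Mul(-1, 10)) = Add(0, -10) = -10)
Pow(Add(Function('a')(-6, -13), 450), Rational(1, 2)) = Pow(Add(-10, 450), Rational(1, 2)) = Pow(440, Rational(1, 2)) = Mul(2, Pow(110, Rational(1, 2)))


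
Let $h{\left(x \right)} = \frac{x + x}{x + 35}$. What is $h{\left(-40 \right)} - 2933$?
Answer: $-2917$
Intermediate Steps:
$h{\left(x \right)} = \frac{2 x}{35 + x}$
$h{\left(-40 \right)} - 2933 = 2 \left(-40\right) \frac{1}{35 - 40} - 2933 = 2 \left(-40\right) \frac{1}{-5} - 2933 = 2 \left(-40\right) \left(- \frac{1}{5}\right) - 2933 = 16 - 2933 = -2917$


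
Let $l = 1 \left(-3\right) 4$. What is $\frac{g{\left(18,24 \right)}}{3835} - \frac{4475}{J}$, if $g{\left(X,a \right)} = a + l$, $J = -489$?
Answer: $\frac{17167493}{1875315} \approx 9.1545$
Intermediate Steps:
$l = -12$ ($l = \left(-3\right) 4 = -12$)
$g{\left(X,a \right)} = -12 + a$ ($g{\left(X,a \right)} = a - 12 = -12 + a$)
$\frac{g{\left(18,24 \right)}}{3835} - \frac{4475}{J} = \frac{-12 + 24}{3835} - \frac{4475}{-489} = 12 \cdot \frac{1}{3835} - - \frac{4475}{489} = \frac{12}{3835} + \frac{4475}{489} = \frac{17167493}{1875315}$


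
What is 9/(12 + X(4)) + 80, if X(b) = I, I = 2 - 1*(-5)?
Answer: 1529/19 ≈ 80.474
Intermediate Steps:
I = 7 (I = 2 + 5 = 7)
X(b) = 7
9/(12 + X(4)) + 80 = 9/(12 + 7) + 80 = 9/19 + 80 = 1529/19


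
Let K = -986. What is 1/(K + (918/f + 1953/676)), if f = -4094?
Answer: -1383772/1360711685 ≈ -0.0010169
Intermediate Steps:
1/(K + (918/f + 1953/676)) = 1/(-986 + (918/(-4094) + 1953/676)) = 1/(-986 + (918*(-1/4094) + 1953*(1/676))) = 1/(-986 + (-459/2047 + 1953/676)) = 1/(-986 + 3687507/1383772) = 1/(-1360711685/1383772) = -1383772/1360711685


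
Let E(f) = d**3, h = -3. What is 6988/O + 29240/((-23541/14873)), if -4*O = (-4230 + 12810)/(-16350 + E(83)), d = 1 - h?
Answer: 194032092432/5610605 ≈ 34583.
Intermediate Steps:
d = 4 (d = 1 - 1*(-3) = 1 + 3 = 4)
E(f) = 64 (E(f) = 4**3 = 64)
O = 2145/16286 (O = -(-4230 + 12810)/(4*(-16350 + 64)) = -2145/(-16286) = -2145*(-1)/16286 = -1/4*(-4290/8143) = 2145/16286 ≈ 0.13171)
6988/O + 29240/((-23541/14873)) = 6988/(2145/16286) + 29240/((-23541/14873)) = 6988*(16286/2145) + 29240/((-23541*1/14873)) = 113806568/2145 + 29240/(-23541/14873) = 113806568/2145 + 29240*(-14873/23541) = 113806568/2145 - 434886520/23541 = 194032092432/5610605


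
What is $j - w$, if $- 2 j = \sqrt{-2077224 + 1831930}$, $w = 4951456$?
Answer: $-4951456 - \frac{7 i \sqrt{5006}}{2} \approx -4.9515 \cdot 10^{6} - 247.64 i$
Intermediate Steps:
$j = - \frac{7 i \sqrt{5006}}{2}$ ($j = - \frac{\sqrt{-2077224 + 1831930}}{2} = - \frac{\sqrt{-245294}}{2} = - \frac{7 i \sqrt{5006}}{2} \approx - 247.64 i$)
$j - w = - \frac{7 i \sqrt{5006}}{2} - 4951456 = -4951456 - \frac{7 i \sqrt{5006}}{2}$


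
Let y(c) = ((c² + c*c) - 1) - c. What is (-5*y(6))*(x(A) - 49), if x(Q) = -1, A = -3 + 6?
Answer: 16250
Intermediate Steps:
A = 3
y(c) = -1 - c + 2*c² (y(c) = ((c² + c²) - 1) - c = (2*c² - 1) - c = (-1 + 2*c²) - c = -1 - c + 2*c²)
(-5*y(6))*(x(A) - 49) = (-5*(-1 - 1*6 + 2*6²))*(-1 - 49) = -5*(-1 - 6 + 2*36)*(-50) = -5*(-1 - 6 + 72)*(-50) = -5*65*(-50) = -325*(-50) = 16250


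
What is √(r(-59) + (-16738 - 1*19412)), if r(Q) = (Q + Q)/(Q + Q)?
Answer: I*√36149 ≈ 190.13*I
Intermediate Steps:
r(Q) = 1 (r(Q) = (2*Q)/((2*Q)) = (2*Q)*(1/(2*Q)) = 1)
√(r(-59) + (-16738 - 1*19412)) = √(1 + (-16738 - 1*19412)) = √(1 + (-16738 - 19412)) = √(1 - 36150) = √(-36149) = I*√36149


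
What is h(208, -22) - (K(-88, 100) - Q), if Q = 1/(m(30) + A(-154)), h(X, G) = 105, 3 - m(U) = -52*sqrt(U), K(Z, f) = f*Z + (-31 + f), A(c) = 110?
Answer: 603949323/68351 + 52*sqrt(30)/68351 ≈ 8836.0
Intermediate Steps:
K(Z, f) = -31 + f + Z*f (K(Z, f) = Z*f + (-31 + f) = -31 + f + Z*f)
m(U) = 3 + 52*sqrt(U) (m(U) = 3 - (-52)*sqrt(U) = 3 + 52*sqrt(U))
Q = 1/(113 + 52*sqrt(30)) (Q = 1/((3 + 52*sqrt(30)) + 110) = 1/(113 + 52*sqrt(30)) ≈ 0.0025137)
h(208, -22) - (K(-88, 100) - Q) = 105 - ((-31 + 100 - 88*100) - (-113/68351 + 52*sqrt(30)/68351)) = 105 - ((-31 + 100 - 8800) + (113/68351 - 52*sqrt(30)/68351)) = 105 - (-8731 + (113/68351 - 52*sqrt(30)/68351)) = 105 - (-596772468/68351 - 52*sqrt(30)/68351) = 105 + (596772468/68351 + 52*sqrt(30)/68351) = 603949323/68351 + 52*sqrt(30)/68351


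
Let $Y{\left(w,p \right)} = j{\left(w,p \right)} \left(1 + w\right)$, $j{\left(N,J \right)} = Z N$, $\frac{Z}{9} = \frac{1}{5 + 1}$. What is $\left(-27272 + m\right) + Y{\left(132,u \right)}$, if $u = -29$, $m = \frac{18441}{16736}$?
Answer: $- \frac{15679927}{16736} \approx -936.9$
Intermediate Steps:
$Z = \frac{3}{2}$ ($Z = \frac{9}{5 + 1} = \frac{9}{6} = 9 \cdot \frac{1}{6} = \frac{3}{2} \approx 1.5$)
$m = \frac{18441}{16736}$ ($m = 18441 \cdot \frac{1}{16736} = \frac{18441}{16736} \approx 1.1019$)
$j{\left(N,J \right)} = \frac{3 N}{2}$
$Y{\left(w,p \right)} = \frac{3 w \left(1 + w\right)}{2}$ ($Y{\left(w,p \right)} = \frac{3 w}{2} \left(1 + w\right) = \frac{3 w \left(1 + w\right)}{2}$)
$\left(-27272 + m\right) + Y{\left(132,u \right)} = \left(-27272 + \frac{18441}{16736}\right) + \frac{3}{2} \cdot 132 \left(1 + 132\right) = - \frac{456405751}{16736} + \frac{3}{2} \cdot 132 \cdot 133 = - \frac{456405751}{16736} + 26334 = - \frac{15679927}{16736}$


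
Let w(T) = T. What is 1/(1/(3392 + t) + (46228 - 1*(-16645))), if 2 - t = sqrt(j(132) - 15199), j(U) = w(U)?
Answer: 725196235913/45595263153949012 - I*sqrt(15067)/45595263153949012 ≈ 1.5905e-5 - 2.6921e-15*I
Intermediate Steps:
j(U) = U
t = 2 - I*sqrt(15067) (t = 2 - sqrt(132 - 15199) = 2 - sqrt(-15067) = 2 - I*sqrt(15067) ≈ 2.0 - 122.75*I)
1/(1/(3392 + t) + (46228 - 1*(-16645))) = 1/(1/(3392 + (2 - I*sqrt(15067))) + (46228 - 1*(-16645))) = 1/(1/(3394 - I*sqrt(15067)) + (46228 + 16645)) = 1/(1/(3394 - I*sqrt(15067)) + 62873) = 1/(62873 + 1/(3394 - I*sqrt(15067)))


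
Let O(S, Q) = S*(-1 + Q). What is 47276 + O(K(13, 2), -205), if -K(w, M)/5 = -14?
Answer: 32856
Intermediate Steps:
K(w, M) = 70 (K(w, M) = -5*(-14) = 70)
47276 + O(K(13, 2), -205) = 47276 + 70*(-1 - 205) = 47276 + 70*(-206) = 47276 - 14420 = 32856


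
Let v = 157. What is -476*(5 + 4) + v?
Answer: -4127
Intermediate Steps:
-476*(5 + 4) + v = -476*(5 + 4) + 157 = -476*9 + 157 = -68*63 + 157 = -4284 + 157 = -4127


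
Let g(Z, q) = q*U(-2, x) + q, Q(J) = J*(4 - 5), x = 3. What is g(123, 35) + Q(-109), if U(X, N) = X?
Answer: 74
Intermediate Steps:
Q(J) = -J (Q(J) = J*(-1) = -J)
g(Z, q) = -q (g(Z, q) = q*(-2) + q = -2*q + q = -q)
g(123, 35) + Q(-109) = -1*35 - 1*(-109) = -35 + 109 = 74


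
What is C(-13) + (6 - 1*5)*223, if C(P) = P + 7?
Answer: 217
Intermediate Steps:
C(P) = 7 + P
C(-13) + (6 - 1*5)*223 = (7 - 13) + (6 - 1*5)*223 = -6 + (6 - 5)*223 = -6 + 1*223 = -6 + 223 = 217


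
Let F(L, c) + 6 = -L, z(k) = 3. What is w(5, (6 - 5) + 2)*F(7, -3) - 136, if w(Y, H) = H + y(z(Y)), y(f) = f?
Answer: -214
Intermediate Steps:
F(L, c) = -6 - L
w(Y, H) = 3 + H (w(Y, H) = H + 3 = 3 + H)
w(5, (6 - 5) + 2)*F(7, -3) - 136 = (3 + ((6 - 5) + 2))*(-6 - 1*7) - 136 = (3 + (1 + 2))*(-6 - 7) - 136 = (3 + 3)*(-13) - 136 = 6*(-13) - 136 = -78 - 136 = -214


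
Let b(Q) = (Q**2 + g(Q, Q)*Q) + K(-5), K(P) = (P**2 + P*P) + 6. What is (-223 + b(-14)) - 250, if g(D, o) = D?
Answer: -25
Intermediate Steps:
K(P) = 6 + 2*P**2 (K(P) = (P**2 + P**2) + 6 = 2*P**2 + 6 = 6 + 2*P**2)
b(Q) = 56 + 2*Q**2 (b(Q) = (Q**2 + Q*Q) + (6 + 2*(-5)**2) = (Q**2 + Q**2) + (6 + 2*25) = 2*Q**2 + (6 + 50) = 2*Q**2 + 56 = 56 + 2*Q**2)
(-223 + b(-14)) - 250 = (-223 + (56 + 2*(-14)**2)) - 250 = (-223 + (56 + 2*196)) - 250 = (-223 + (56 + 392)) - 250 = (-223 + 448) - 250 = 225 - 250 = -25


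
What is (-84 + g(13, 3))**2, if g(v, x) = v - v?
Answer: 7056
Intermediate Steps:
g(v, x) = 0
(-84 + g(13, 3))**2 = (-84 + 0)**2 = (-84)**2 = 7056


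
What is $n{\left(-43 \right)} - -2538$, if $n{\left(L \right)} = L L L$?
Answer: $-76969$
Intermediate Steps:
$n{\left(L \right)} = L^{3}$ ($n{\left(L \right)} = L^{2} L = L^{3}$)
$n{\left(-43 \right)} - -2538 = \left(-43\right)^{3} - -2538 = -79507 + 2538 = -76969$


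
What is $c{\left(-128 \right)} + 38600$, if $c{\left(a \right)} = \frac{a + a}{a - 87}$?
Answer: $\frac{8299256}{215} \approx 38601.0$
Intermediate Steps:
$c{\left(a \right)} = \frac{2 a}{-87 + a}$
$c{\left(-128 \right)} + 38600 = 2 \left(-128\right) \frac{1}{-87 - 128} + 38600 = 2 \left(-128\right) \frac{1}{-215} + 38600 = 2 \left(-128\right) \left(- \frac{1}{215}\right) + 38600 = \frac{256}{215} + 38600 = \frac{8299256}{215}$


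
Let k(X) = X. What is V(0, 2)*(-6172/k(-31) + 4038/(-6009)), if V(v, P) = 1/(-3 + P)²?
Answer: 12320790/62093 ≈ 198.42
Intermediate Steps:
V(v, P) = (-3 + P)⁻² (V(v, P) = 1/(-3 + P)² = (-3 + P)⁻²)
V(0, 2)*(-6172/k(-31) + 4038/(-6009)) = (-6172/(-31) + 4038/(-6009))/(-3 + 2)² = (-6172*(-1/31) + 4038*(-1/6009))/(-1)² = 1*(6172/31 - 1346/2003) = 1*(12320790/62093) = 12320790/62093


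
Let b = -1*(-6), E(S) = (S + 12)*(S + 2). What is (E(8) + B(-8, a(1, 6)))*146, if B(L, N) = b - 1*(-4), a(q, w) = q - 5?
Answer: 30660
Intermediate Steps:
E(S) = (2 + S)*(12 + S) (E(S) = (12 + S)*(2 + S) = (2 + S)*(12 + S))
b = 6
a(q, w) = -5 + q
B(L, N) = 10 (B(L, N) = 6 - 1*(-4) = 6 + 4 = 10)
(E(8) + B(-8, a(1, 6)))*146 = ((24 + 8² + 14*8) + 10)*146 = ((24 + 64 + 112) + 10)*146 = (200 + 10)*146 = 210*146 = 30660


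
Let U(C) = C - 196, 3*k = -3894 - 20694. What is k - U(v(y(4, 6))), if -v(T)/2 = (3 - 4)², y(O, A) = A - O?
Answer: -7998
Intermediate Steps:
v(T) = -2 (v(T) = -2*(3 - 4)² = -2*(-1)² = -2*1 = -2)
k = -8196 (k = (-3894 - 20694)/3 = (⅓)*(-24588) = -8196)
U(C) = -196 + C
k - U(v(y(4, 6))) = -8196 - (-196 - 2) = -8196 - 1*(-198) = -8196 + 198 = -7998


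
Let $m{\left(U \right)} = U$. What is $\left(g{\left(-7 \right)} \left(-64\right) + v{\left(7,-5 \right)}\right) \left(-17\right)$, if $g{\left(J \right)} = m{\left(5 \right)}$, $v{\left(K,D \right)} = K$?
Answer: $5321$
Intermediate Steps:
$g{\left(J \right)} = 5$
$\left(g{\left(-7 \right)} \left(-64\right) + v{\left(7,-5 \right)}\right) \left(-17\right) = \left(5 \left(-64\right) + 7\right) \left(-17\right) = \left(-320 + 7\right) \left(-17\right) = \left(-313\right) \left(-17\right) = 5321$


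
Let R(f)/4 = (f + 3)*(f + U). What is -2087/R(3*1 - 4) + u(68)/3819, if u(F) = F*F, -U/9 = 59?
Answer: 1455263/855456 ≈ 1.7012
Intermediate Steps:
U = -531 (U = -9*59 = -531)
u(F) = F²
R(f) = 4*(-531 + f)*(3 + f) (R(f) = 4*((f + 3)*(f - 531)) = 4*((3 + f)*(-531 + f)) = 4*((-531 + f)*(3 + f)) = 4*(-531 + f)*(3 + f))
-2087/R(3*1 - 4) + u(68)/3819 = -2087/(-6372 - 2112*(3*1 - 4) + 4*(3*1 - 4)²) + 68²/3819 = -2087/(-6372 - 2112*(3 - 4) + 4*(3 - 4)²) + 4624*(1/3819) = -2087/(-6372 - 2112*(-1) + 4*(-1)²) + 4624/3819 = -2087/(-6372 + 2112 + 4*1) + 4624/3819 = -2087/(-6372 + 2112 + 4) + 4624/3819 = -2087/(-4256) + 4624/3819 = -2087*(-1/4256) + 4624/3819 = 2087/4256 + 4624/3819 = 1455263/855456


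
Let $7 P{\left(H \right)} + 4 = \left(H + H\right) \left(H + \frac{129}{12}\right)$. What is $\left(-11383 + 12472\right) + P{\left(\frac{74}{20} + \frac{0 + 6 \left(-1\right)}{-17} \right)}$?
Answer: $\frac{223656837}{202300} \approx 1105.6$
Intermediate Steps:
$P{\left(H \right)} = - \frac{4}{7} + \frac{2 H \left(\frac{43}{4} + H\right)}{7}$ ($P{\left(H \right)} = - \frac{4}{7} + \frac{\left(H + H\right) \left(H + \frac{129}{12}\right)}{7} = - \frac{4}{7} + \frac{2 H \left(H + 129 \cdot \frac{1}{12}\right)}{7} = - \frac{4}{7} + \frac{2 H \left(H + \frac{43}{4}\right)}{7} = - \frac{4}{7} + \frac{2 H \left(\frac{43}{4} + H\right)}{7}$)
$\left(-11383 + 12472\right) + P{\left(\frac{74}{20} + \frac{0 + 6 \left(-1\right)}{-17} \right)} = \left(-11383 + 12472\right) + \left(- \frac{4}{7} + \frac{2 \left(\frac{74}{20} + \frac{0 + 6 \left(-1\right)}{-17}\right)^{2}}{7} + \frac{43 \left(\frac{74}{20} + \frac{0 + 6 \left(-1\right)}{-17}\right)}{14}\right) = 1089 + \left(- \frac{4}{7} + \frac{2 \left(74 \cdot \frac{1}{20} + \left(0 - 6\right) \left(- \frac{1}{17}\right)\right)^{2}}{7} + \frac{43 \left(74 \cdot \frac{1}{20} + \left(0 - 6\right) \left(- \frac{1}{17}\right)\right)}{14}\right) = 1089 + \left(- \frac{4}{7} + \frac{2 \left(\frac{37}{10} - - \frac{6}{17}\right)^{2}}{7} + \frac{43 \left(\frac{37}{10} - - \frac{6}{17}\right)}{14}\right) = 1089 + \left(- \frac{4}{7} + \frac{2 \left(\frac{37}{10} + \frac{6}{17}\right)^{2}}{7} + \frac{43 \left(\frac{37}{10} + \frac{6}{17}\right)}{14}\right) = 1089 + \left(- \frac{4}{7} + \frac{2 \left(\frac{689}{170}\right)^{2}}{7} + \frac{43}{14} \cdot \frac{689}{170}\right) = 1089 + \left(- \frac{4}{7} + \frac{2}{7} \cdot \frac{474721}{28900} + \frac{29627}{2380}\right) = 1089 + \left(- \frac{4}{7} + \frac{474721}{101150} + \frac{29627}{2380}\right) = 1089 + \frac{3352137}{202300} = \frac{223656837}{202300}$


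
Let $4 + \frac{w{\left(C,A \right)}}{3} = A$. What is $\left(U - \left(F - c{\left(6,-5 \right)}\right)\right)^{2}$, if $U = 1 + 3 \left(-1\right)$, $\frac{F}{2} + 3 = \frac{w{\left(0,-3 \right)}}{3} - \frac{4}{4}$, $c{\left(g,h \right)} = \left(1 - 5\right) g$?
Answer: $16$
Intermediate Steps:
$c{\left(g,h \right)} = - 4 g$
$w{\left(C,A \right)} = -12 + 3 A$
$F = -22$ ($F = -6 + 2 \left(\frac{-12 + 3 \left(-3\right)}{3} - \frac{4}{4}\right) = -6 + 2 \left(\left(-12 - 9\right) \frac{1}{3} - 1\right) = -6 + 2 \left(\left(-21\right) \frac{1}{3} - 1\right) = -6 + 2 \left(-7 - 1\right) = -6 + 2 \left(-8\right) = -6 - 16 = -22$)
$U = -2$ ($U = 1 - 3 = -2$)
$\left(U - \left(F - c{\left(6,-5 \right)}\right)\right)^{2} = \left(-2 - 2\right)^{2} = \left(-4\right)^{2} = 16$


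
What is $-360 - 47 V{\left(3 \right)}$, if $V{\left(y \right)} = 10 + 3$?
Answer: $-971$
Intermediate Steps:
$V{\left(y \right)} = 13$
$-360 - 47 V{\left(3 \right)} = -360 - 611 = -971$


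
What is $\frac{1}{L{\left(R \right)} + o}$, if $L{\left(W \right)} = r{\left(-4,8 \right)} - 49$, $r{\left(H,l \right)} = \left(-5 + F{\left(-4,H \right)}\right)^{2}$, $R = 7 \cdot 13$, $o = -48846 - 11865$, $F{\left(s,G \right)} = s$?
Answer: $- \frac{1}{60679} \approx -1.648 \cdot 10^{-5}$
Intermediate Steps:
$o = -60711$ ($o = -48846 - 11865 = -60711$)
$R = 91$
$r{\left(H,l \right)} = 81$ ($r{\left(H,l \right)} = \left(-5 - 4\right)^{2} = \left(-9\right)^{2} = 81$)
$L{\left(W \right)} = 32$ ($L{\left(W \right)} = 81 - 49 = 32$)
$\frac{1}{L{\left(R \right)} + o} = \frac{1}{32 - 60711} = \frac{1}{-60679} = - \frac{1}{60679}$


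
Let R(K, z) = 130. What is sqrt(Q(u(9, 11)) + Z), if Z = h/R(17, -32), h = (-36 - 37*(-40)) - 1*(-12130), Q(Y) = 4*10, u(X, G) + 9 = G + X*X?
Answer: 3*sqrt(67795)/65 ≈ 12.017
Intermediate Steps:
u(X, G) = -9 + G + X**2 (u(X, G) = -9 + (G + X*X) = -9 + (G + X**2) = -9 + G + X**2)
Q(Y) = 40
h = 13574 (h = (-36 + 1480) + 12130 = 1444 + 12130 = 13574)
Z = 6787/65 (Z = 13574/130 = 13574*(1/130) = 6787/65 ≈ 104.42)
sqrt(Q(u(9, 11)) + Z) = sqrt(40 + 6787/65) = sqrt(9387/65) = 3*sqrt(67795)/65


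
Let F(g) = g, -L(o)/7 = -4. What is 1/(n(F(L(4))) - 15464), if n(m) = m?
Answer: -1/15436 ≈ -6.4784e-5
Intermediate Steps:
L(o) = 28 (L(o) = -7*(-4) = 28)
1/(n(F(L(4))) - 15464) = 1/(28 - 15464) = 1/(-15436) = -1/15436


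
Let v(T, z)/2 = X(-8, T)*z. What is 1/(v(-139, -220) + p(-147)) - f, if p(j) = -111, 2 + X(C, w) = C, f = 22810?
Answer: -97832089/4289 ≈ -22810.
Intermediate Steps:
X(C, w) = -2 + C
v(T, z) = -20*z (v(T, z) = 2*((-2 - 8)*z) = 2*(-10*z) = -20*z)
1/(v(-139, -220) + p(-147)) - f = 1/(-20*(-220) - 111) - 1*22810 = 1/(4400 - 111) - 22810 = 1/4289 - 22810 = -97832089/4289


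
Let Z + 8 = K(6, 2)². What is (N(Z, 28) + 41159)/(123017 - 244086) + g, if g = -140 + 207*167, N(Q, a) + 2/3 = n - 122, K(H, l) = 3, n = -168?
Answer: 12504731198/363207 ≈ 34429.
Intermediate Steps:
Z = 1 (Z = -8 + 3² = -8 + 9 = 1)
N(Q, a) = -872/3 (N(Q, a) = -⅔ + (-168 - 122) = -⅔ - 290 = -872/3)
g = 34429 (g = -140 + 34569 = 34429)
(N(Z, 28) + 41159)/(123017 - 244086) + g = (-872/3 + 41159)/(123017 - 244086) + 34429 = (122605/3)/(-121069) + 34429 = (122605/3)*(-1/121069) + 34429 = -122605/363207 + 34429 = 12504731198/363207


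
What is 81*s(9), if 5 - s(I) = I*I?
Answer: -6156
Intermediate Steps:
s(I) = 5 - I² (s(I) = 5 - I*I = 5 - I²)
81*s(9) = 81*(5 - 1*9²) = 81*(5 - 1*81) = 81*(5 - 81) = 81*(-76) = -6156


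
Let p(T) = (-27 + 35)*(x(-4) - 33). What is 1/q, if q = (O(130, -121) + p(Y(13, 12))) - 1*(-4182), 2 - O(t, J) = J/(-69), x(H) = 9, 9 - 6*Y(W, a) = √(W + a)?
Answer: 69/275327 ≈ 0.00025061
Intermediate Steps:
Y(W, a) = 3/2 - √(W + a)/6
O(t, J) = 2 + J/69 (O(t, J) = 2 - J/(-69) = 2 - J*(-1)/69 = 2 - (-1)*J/69 = 2 + J/69)
p(T) = -192 (p(T) = (-27 + 35)*(9 - 33) = 8*(-24) = -192)
q = 275327/69 (q = ((2 + (1/69)*(-121)) - 192) - 1*(-4182) = ((2 - 121/69) - 192) + 4182 = (17/69 - 192) + 4182 = -13231/69 + 4182 = 275327/69 ≈ 3990.2)
1/q = 1/(275327/69) = 69/275327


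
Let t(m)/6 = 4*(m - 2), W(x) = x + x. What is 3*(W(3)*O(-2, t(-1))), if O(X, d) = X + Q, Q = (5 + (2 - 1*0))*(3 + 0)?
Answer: 342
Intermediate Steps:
W(x) = 2*x
t(m) = -48 + 24*m (t(m) = 6*(4*(m - 2)) = 6*(4*(-2 + m)) = 6*(-8 + 4*m) = -48 + 24*m)
Q = 21 (Q = (5 + (2 + 0))*3 = (5 + 2)*3 = 7*3 = 21)
O(X, d) = 21 + X (O(X, d) = X + 21 = 21 + X)
3*(W(3)*O(-2, t(-1))) = 3*((2*3)*(21 - 2)) = 3*(6*19) = 3*114 = 342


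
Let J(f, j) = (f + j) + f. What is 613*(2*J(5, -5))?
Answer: 6130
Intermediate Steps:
J(f, j) = j + 2*f
613*(2*J(5, -5)) = 613*(2*(-5 + 2*5)) = 613*(2*(-5 + 10)) = 613*(2*5) = 613*10 = 6130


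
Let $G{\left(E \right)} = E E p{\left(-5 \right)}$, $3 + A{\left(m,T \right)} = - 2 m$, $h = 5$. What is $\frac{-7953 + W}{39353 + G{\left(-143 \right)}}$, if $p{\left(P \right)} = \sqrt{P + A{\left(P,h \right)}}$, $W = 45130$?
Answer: $\frac{209003783}{101762201} - \frac{108604639 \sqrt{2}}{101762201} \approx 0.54454$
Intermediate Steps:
$A{\left(m,T \right)} = -3 - 2 m$
$p{\left(P \right)} = \sqrt{-3 - P}$ ($p{\left(P \right)} = \sqrt{P - \left(3 + 2 P\right)} = \sqrt{-3 - P}$)
$G{\left(E \right)} = \sqrt{2} E^{2}$ ($G{\left(E \right)} = E E \sqrt{-3 - -5} = E^{2} \sqrt{-3 + 5} = E^{2} \sqrt{2} = \sqrt{2} E^{2}$)
$\frac{-7953 + W}{39353 + G{\left(-143 \right)}} = \frac{-7953 + 45130}{39353 + \sqrt{2} \left(-143\right)^{2}} = \frac{37177}{39353 + \sqrt{2} \cdot 20449} = \frac{37177}{39353 + 20449 \sqrt{2}}$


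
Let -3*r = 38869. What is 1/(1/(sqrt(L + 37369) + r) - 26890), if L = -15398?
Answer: -40620072354187/1092273748739650669 + 9*sqrt(21971)/1092273748739650669 ≈ -3.7189e-5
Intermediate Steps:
r = -38869/3 (r = -1/3*38869 = -38869/3 ≈ -12956.)
1/(1/(sqrt(L + 37369) + r) - 26890) = 1/(1/(sqrt(-15398 + 37369) - 38869/3) - 26890) = 1/(1/(sqrt(21971) - 38869/3) - 26890) = 1/(1/(-38869/3 + sqrt(21971)) - 26890) = 1/(-26890 + 1/(-38869/3 + sqrt(21971)))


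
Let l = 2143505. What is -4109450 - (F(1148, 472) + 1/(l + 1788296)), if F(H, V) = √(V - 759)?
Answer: -16157539619451/3931801 - I*√287 ≈ -4.1094e+6 - 16.941*I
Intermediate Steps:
F(H, V) = √(-759 + V)
-4109450 - (F(1148, 472) + 1/(l + 1788296)) = -4109450 - (√(-759 + 472) + 1/(2143505 + 1788296)) = -4109450 - (√(-287) + 1/3931801) = -4109450 - (I*√287 + 1/3931801) = -4109450 - (1/3931801 + I*√287) = -4109450 + (-1/3931801 - I*√287) = -16157539619451/3931801 - I*√287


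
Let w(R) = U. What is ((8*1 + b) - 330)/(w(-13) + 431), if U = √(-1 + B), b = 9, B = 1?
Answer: -313/431 ≈ -0.72622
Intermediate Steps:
U = 0 (U = √(-1 + 1) = √0 = 0)
w(R) = 0
((8*1 + b) - 330)/(w(-13) + 431) = ((8*1 + 9) - 330)/(0 + 431) = ((8 + 9) - 330)/431 = (17 - 330)*(1/431) = -313*1/431 = -313/431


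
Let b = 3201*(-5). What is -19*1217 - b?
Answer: -7118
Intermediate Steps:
b = -16005
-19*1217 - b = -19*1217 - 1*(-16005) = -23123 + 16005 = -7118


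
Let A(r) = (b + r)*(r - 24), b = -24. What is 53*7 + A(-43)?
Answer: 4860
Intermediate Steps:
A(r) = (-24 + r)**2 (A(r) = (-24 + r)*(r - 24) = (-24 + r)*(-24 + r) = (-24 + r)**2)
53*7 + A(-43) = 53*7 + (576 + (-43)**2 - 48*(-43)) = 371 + (576 + 1849 + 2064) = 371 + 4489 = 4860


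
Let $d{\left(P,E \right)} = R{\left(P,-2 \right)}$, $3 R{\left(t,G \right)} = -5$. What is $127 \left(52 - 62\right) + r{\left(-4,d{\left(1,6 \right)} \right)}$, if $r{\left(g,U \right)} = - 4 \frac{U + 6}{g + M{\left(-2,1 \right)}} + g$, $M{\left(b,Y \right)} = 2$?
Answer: $- \frac{3796}{3} \approx -1265.3$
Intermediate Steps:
$R{\left(t,G \right)} = - \frac{5}{3}$ ($R{\left(t,G \right)} = \frac{1}{3} \left(-5\right) = - \frac{5}{3}$)
$d{\left(P,E \right)} = - \frac{5}{3}$
$r{\left(g,U \right)} = g - \frac{4 \left(6 + U\right)}{2 + g}$ ($r{\left(g,U \right)} = - 4 \frac{U + 6}{g + 2} + g = - 4 \frac{6 + U}{2 + g} + g = - \frac{4 \left(6 + U\right)}{2 + g} + g = g - \frac{4 \left(6 + U\right)}{2 + g}$)
$127 \left(52 - 62\right) + r{\left(-4,d{\left(1,6 \right)} \right)} = 127 \left(52 - 62\right) + \frac{-24 + \left(-4\right)^{2} - - \frac{20}{3} + 2 \left(-4\right)}{2 - 4} = 127 \left(-10\right) + \frac{-24 + 16 + \frac{20}{3} - 8}{-2} = -1270 - - \frac{14}{3} = -1270 + \frac{14}{3} = - \frac{3796}{3}$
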